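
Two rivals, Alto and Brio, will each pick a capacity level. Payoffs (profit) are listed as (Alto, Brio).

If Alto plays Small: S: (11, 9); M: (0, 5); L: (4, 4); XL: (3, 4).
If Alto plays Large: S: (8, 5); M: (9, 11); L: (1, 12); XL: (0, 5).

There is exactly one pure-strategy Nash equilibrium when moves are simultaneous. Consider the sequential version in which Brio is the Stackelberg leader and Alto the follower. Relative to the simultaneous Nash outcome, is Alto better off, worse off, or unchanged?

worse off

Backward induction with Brio moving first.
- S: Alto compares 11, 8 and picks Small; Brio would get 9.
- M: Alto compares 0, 9 and picks Large; Brio would get 11.
- L: Alto compares 4, 1 and picks Small; Brio would get 4.
- XL: Alto compares 3, 0 and picks Small; Brio would get 4.
Brio's induced payoffs are 9, 11, 4, 4, so Brio commits to M. Subgame-perfect outcome: (Large, M) with payoffs (9, 11).
Under simultaneous play:
Alto's best replies: S→Small; M→Large; L→Small; XL→Small.
Brio's best replies: Small→S; Large→L.
The unique mutual best reply is (Small, S), giving (11, 9).
Alto earns 9 sequentially versus 11 at the Nash outcome: worse off.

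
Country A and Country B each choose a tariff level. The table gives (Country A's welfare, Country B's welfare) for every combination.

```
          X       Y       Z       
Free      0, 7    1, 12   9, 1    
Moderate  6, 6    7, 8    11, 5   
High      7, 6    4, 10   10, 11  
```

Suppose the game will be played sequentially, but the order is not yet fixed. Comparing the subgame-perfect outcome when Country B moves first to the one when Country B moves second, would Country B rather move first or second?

If Country A leads: Country B's best replies are Free→Y, Moderate→Y, High→Z; Country A's induced payoffs 1, 7, 10; outcome (High, Z), payoffs (10, 11).
If Country B leads: Country A's best replies are X→High, Y→Moderate, Z→Moderate; Country B's induced payoffs 6, 8, 5; outcome (Moderate, Y), payoffs (7, 8).
Country B gets 8 moving first and 11 moving second, so Country B prefers to move second.

second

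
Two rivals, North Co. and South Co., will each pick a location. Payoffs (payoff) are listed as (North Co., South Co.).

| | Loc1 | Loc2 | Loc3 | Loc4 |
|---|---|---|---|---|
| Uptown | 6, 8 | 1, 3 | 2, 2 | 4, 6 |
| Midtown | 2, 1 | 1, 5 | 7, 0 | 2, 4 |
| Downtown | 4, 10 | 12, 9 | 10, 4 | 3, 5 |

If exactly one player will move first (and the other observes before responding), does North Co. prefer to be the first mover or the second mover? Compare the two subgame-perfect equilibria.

If North Co. leads: South Co.'s best replies are Uptown→Loc1, Midtown→Loc2, Downtown→Loc1; North Co.'s induced payoffs 6, 1, 4; outcome (Uptown, Loc1), payoffs (6, 8).
If South Co. leads: North Co.'s best replies are Loc1→Uptown, Loc2→Downtown, Loc3→Downtown, Loc4→Uptown; South Co.'s induced payoffs 8, 9, 4, 6; outcome (Downtown, Loc2), payoffs (12, 9).
North Co. gets 6 moving first and 12 moving second, so North Co. prefers to move second.

second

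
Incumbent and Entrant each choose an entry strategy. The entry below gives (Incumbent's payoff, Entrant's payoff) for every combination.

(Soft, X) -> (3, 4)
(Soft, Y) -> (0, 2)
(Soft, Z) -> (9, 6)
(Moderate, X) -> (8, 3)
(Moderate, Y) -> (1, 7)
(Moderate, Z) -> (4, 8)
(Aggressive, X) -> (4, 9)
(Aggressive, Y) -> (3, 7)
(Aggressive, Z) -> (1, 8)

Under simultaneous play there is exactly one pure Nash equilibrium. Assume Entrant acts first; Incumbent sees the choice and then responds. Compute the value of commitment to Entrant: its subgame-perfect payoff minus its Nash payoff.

1

Incumbent best-responds to each possible Entrant move:
- X → Incumbent plays Moderate (best of 3, 8, 4); Entrant gets 3.
- Y → Incumbent plays Aggressive (best of 0, 1, 3); Entrant gets 7.
- Z → Incumbent plays Soft (best of 9, 4, 1); Entrant gets 6.
Entrant's induced payoffs are 3, 7, 6, so Entrant commits to Y. Subgame-perfect outcome: (Aggressive, Y) with payoffs (3, 7).
Now find the simultaneous Nash equilibrium.
Incumbent's best replies: X→Moderate; Y→Aggressive; Z→Soft.
Entrant's best replies: Soft→Z; Moderate→Z; Aggressive→X.
The unique mutual best reply is (Soft, Z), giving (9, 6).
Entrant's commitment gain: 7 − 6 = 1.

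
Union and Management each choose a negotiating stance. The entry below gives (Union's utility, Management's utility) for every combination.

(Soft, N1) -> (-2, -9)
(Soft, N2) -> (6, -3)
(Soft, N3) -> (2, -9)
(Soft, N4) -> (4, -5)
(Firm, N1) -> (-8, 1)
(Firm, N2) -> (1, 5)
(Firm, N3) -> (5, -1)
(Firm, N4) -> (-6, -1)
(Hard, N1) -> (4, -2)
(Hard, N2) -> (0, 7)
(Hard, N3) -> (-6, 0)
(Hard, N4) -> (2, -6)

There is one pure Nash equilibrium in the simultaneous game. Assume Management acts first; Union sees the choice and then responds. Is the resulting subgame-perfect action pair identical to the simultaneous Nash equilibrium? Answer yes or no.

Union best-responds to each possible Management move:
- N1: BR = Hard, leader payoff -2.
- N2: BR = Soft, leader payoff -3.
- N3: BR = Firm, leader payoff -1.
- N4: BR = Soft, leader payoff -5.
Among -2, -3, -1, -5, the best is -1 at N3. Subgame-perfect outcome: (Firm, N3) with payoffs (5, -1).
Under simultaneous play:
Union's best replies: N1→Hard; N2→Soft; N3→Firm; N4→Soft.
Management's best replies: Soft→N2; Firm→N2; Hard→N2.
Only (Soft, N2) has each player best-responding; Nash payoffs (6, -3).
Sequential outcome (Firm, N3) differs from the Nash profile (Soft, N2).

no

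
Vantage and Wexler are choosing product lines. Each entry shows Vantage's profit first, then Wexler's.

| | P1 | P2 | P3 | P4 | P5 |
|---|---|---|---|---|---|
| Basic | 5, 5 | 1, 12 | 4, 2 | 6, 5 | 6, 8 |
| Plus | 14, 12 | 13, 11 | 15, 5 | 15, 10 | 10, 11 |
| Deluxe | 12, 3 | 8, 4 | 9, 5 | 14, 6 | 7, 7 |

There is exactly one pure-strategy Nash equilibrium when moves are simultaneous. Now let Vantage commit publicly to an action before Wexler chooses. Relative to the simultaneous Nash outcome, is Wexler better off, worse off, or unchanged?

unchanged

Solve by backward induction (Vantage leads).
- Basic: Wexler compares 5, 12, 2, 5, 8 and picks P2; Vantage would get 1.
- Plus: Wexler compares 12, 11, 5, 10, 11 and picks P1; Vantage would get 14.
- Deluxe: Wexler compares 3, 4, 5, 6, 7 and picks P5; Vantage would get 7.
Maximizing over 1, 14, 7, Vantage chooses Plus. Subgame-perfect outcome: (Plus, P1) with payoffs (14, 12).
Under simultaneous play:
Vantage's best replies: P1→Plus; P2→Plus; P3→Plus; P4→Plus; P5→Plus.
Wexler's best replies: Basic→P2; Plus→P1; Deluxe→P5.
Only (Plus, P1) has each player best-responding; Nash payoffs (14, 12).
Wexler earns 12 sequentially versus 12 at the Nash outcome: unchanged.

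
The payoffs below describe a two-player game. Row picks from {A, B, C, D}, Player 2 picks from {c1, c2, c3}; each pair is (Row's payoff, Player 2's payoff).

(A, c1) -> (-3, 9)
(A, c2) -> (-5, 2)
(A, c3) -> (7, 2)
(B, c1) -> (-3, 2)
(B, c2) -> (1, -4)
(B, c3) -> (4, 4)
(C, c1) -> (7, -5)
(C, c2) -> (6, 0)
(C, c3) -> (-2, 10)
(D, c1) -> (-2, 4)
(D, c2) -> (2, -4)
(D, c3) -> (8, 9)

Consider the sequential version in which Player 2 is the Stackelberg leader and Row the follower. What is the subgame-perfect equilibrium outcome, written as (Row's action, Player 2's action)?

Backward induction with Player 2 moving first.
- c1: Row compares -3, -3, 7, -2 and picks C; Player 2 would get -5.
- c2: Row compares -5, 1, 6, 2 and picks C; Player 2 would get 0.
- c3: Row compares 7, 4, -2, 8 and picks D; Player 2 would get 9.
Player 2's induced payoffs are -5, 0, 9, so Player 2 commits to c3. Subgame-perfect outcome: (D, c3) with payoffs (8, 9).

(D, c3)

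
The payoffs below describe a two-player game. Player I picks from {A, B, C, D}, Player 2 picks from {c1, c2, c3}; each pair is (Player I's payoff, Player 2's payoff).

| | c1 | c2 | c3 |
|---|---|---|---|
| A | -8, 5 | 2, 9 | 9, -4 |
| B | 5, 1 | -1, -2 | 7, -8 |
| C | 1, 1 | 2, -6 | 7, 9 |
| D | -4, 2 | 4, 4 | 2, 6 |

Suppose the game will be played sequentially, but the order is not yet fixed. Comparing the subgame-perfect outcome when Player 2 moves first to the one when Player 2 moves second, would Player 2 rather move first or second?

second

If Player I leads: Player 2's best replies are A→c2, B→c1, C→c3, D→c3; Player I's induced payoffs 2, 5, 7, 2; outcome (C, c3), payoffs (7, 9).
If Player 2 leads: Player I's best replies are c1→B, c2→D, c3→A; Player 2's induced payoffs 1, 4, -4; outcome (D, c2), payoffs (4, 4).
Player 2 gets 4 moving first and 9 moving second, so Player 2 prefers to move second.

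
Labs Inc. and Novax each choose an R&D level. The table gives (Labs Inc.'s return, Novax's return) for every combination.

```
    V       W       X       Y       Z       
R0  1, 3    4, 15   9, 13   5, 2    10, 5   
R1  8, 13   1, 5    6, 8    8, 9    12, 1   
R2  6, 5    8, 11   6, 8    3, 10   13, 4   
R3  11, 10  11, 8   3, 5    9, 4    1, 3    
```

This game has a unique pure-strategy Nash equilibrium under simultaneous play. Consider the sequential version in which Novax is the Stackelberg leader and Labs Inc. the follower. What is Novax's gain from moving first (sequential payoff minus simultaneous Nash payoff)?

3

Backward induction with Novax moving first.
- V → Labs Inc. plays R3 (best of 1, 8, 6, 11); Novax gets 10.
- W → Labs Inc. plays R3 (best of 4, 1, 8, 11); Novax gets 8.
- X → Labs Inc. plays R0 (best of 9, 6, 6, 3); Novax gets 13.
- Y → Labs Inc. plays R3 (best of 5, 8, 3, 9); Novax gets 4.
- Z → Labs Inc. plays R2 (best of 10, 12, 13, 1); Novax gets 4.
Among 10, 8, 13, 4, 4, the best is 13 at X. Subgame-perfect outcome: (R0, X) with payoffs (9, 13).
Now find the simultaneous Nash equilibrium.
Labs Inc.'s best replies: V→R3; W→R3; X→R0; Y→R3; Z→R2.
Novax's best replies: R0→W; R1→V; R2→W; R3→V.
Only (R3, V) has each player best-responding; Nash payoffs (11, 10).
Novax's commitment gain: 13 − 10 = 3.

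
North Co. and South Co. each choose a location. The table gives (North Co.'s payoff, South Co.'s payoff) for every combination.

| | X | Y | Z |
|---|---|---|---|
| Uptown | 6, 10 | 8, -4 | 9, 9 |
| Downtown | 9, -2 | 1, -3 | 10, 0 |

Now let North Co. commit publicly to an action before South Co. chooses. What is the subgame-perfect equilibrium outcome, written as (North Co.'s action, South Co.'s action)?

South Co. best-responds to each possible North Co. move:
- Uptown: South Co. compares 10, -4, 9 and picks X; North Co. would get 6.
- Downtown: South Co. compares -2, -3, 0 and picks Z; North Co. would get 10.
Maximizing over 6, 10, North Co. chooses Downtown. Subgame-perfect outcome: (Downtown, Z) with payoffs (10, 0).

(Downtown, Z)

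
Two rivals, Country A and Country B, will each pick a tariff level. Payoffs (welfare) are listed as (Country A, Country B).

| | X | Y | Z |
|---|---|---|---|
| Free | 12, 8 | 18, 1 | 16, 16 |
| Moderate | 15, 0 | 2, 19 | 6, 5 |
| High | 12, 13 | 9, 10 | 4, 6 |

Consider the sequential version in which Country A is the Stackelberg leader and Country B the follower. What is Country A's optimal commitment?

Solve by backward induction (Country A leads).
- Free → Country B plays Z (best of 8, 1, 16); Country A gets 16.
- Moderate → Country B plays Y (best of 0, 19, 5); Country A gets 2.
- High → Country B plays X (best of 13, 10, 6); Country A gets 12.
Among 16, 2, 12, the best is 16 at Free. Subgame-perfect outcome: (Free, Z) with payoffs (16, 16).

Free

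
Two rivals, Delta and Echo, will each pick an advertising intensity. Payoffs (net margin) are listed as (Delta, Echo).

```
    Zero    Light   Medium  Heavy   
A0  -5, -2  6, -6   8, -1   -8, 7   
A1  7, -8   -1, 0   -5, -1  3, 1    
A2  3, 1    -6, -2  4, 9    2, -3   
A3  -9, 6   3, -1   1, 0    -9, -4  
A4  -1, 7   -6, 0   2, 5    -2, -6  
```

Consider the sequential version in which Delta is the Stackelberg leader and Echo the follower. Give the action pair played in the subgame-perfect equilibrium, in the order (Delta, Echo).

Work backward from Echo's decision.
- A0 → Echo plays Heavy (best of -2, -6, -1, 7); Delta gets -8.
- A1 → Echo plays Heavy (best of -8, 0, -1, 1); Delta gets 3.
- A2 → Echo plays Medium (best of 1, -2, 9, -3); Delta gets 4.
- A3 → Echo plays Zero (best of 6, -1, 0, -4); Delta gets -9.
- A4 → Echo plays Zero (best of 7, 0, 5, -6); Delta gets -1.
Delta's induced payoffs are -8, 3, 4, -9, -1, so Delta commits to A2. Subgame-perfect outcome: (A2, Medium) with payoffs (4, 9).

(A2, Medium)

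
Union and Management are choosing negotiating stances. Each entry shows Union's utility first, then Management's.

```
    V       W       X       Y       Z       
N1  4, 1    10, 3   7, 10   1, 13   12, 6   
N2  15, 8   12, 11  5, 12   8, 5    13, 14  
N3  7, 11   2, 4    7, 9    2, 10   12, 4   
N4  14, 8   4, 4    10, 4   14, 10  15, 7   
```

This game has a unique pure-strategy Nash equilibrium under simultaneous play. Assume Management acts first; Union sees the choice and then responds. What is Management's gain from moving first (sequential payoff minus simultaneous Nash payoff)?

Work backward from Union's decision.
- V: Union compares 4, 15, 7, 14 and picks N2; Management would get 8.
- W: Union compares 10, 12, 2, 4 and picks N2; Management would get 11.
- X: Union compares 7, 5, 7, 10 and picks N4; Management would get 4.
- Y: Union compares 1, 8, 2, 14 and picks N4; Management would get 10.
- Z: Union compares 12, 13, 12, 15 and picks N4; Management would get 7.
Maximizing over 8, 11, 4, 10, 7, Management chooses W. Subgame-perfect outcome: (N2, W) with payoffs (12, 11).
Under simultaneous play:
Union's best replies: V→N2; W→N2; X→N4; Y→N4; Z→N4.
Management's best replies: N1→Y; N2→Z; N3→V; N4→Y.
Only (N4, Y) has each player best-responding; Nash payoffs (14, 10).
Management's commitment gain: 11 − 10 = 1.

1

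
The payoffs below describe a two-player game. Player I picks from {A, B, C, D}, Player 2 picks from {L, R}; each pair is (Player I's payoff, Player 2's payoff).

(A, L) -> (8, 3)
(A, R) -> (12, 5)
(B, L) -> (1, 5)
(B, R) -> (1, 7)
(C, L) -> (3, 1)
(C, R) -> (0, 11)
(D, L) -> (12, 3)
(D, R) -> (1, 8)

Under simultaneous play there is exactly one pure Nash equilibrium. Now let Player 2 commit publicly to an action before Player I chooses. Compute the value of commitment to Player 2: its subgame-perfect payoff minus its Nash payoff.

Player I best-responds to each possible Player 2 move:
- L: Player I compares 8, 1, 3, 12 and picks D; Player 2 would get 3.
- R: Player I compares 12, 1, 0, 1 and picks A; Player 2 would get 5.
Among 3, 5, the best is 5 at R. Subgame-perfect outcome: (A, R) with payoffs (12, 5).
For the simultaneous game, intersect best replies.
Player I's best replies: L→D; R→A.
Player 2's best replies: A→R; B→R; C→R; D→R.
Only (A, R) has each player best-responding; Nash payoffs (12, 5).
Player 2's commitment gain: 5 − 5 = 0.

0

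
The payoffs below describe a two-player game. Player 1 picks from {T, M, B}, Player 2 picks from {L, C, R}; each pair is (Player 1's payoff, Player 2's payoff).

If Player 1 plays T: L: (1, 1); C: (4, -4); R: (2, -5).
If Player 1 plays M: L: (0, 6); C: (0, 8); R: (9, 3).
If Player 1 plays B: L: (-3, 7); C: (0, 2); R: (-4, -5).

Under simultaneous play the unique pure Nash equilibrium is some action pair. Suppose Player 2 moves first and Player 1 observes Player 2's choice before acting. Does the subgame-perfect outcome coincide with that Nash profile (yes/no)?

Work backward from Player 1's decision.
- L: Player 1 compares 1, 0, -3 and picks T; Player 2 would get 1.
- C: Player 1 compares 4, 0, 0 and picks T; Player 2 would get -4.
- R: Player 1 compares 2, 9, -4 and picks M; Player 2 would get 3.
Maximizing over 1, -4, 3, Player 2 chooses R. Subgame-perfect outcome: (M, R) with payoffs (9, 3).
Now find the simultaneous Nash equilibrium.
Player 1's best replies: L→T; C→T; R→M.
Player 2's best replies: T→L; M→C; B→L.
Only (T, L) has each player best-responding; Nash payoffs (1, 1).
Sequential outcome (M, R) differs from the Nash profile (T, L).

no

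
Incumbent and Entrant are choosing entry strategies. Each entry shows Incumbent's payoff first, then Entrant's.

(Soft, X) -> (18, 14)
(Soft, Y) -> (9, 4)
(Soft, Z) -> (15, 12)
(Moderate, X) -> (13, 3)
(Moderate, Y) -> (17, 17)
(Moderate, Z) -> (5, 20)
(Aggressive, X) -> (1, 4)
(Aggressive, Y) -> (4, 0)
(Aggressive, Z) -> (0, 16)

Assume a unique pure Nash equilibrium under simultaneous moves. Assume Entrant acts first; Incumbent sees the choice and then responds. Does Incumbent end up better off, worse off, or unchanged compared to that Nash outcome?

Solve by backward induction (Entrant leads).
- X: BR = Soft, leader payoff 14.
- Y: BR = Moderate, leader payoff 17.
- Z: BR = Soft, leader payoff 12.
Maximizing over 14, 17, 12, Entrant chooses Y. Subgame-perfect outcome: (Moderate, Y) with payoffs (17, 17).
Under simultaneous play:
Incumbent's best replies: X→Soft; Y→Moderate; Z→Soft.
Entrant's best replies: Soft→X; Moderate→Z; Aggressive→Z.
Only (Soft, X) has each player best-responding; Nash payoffs (18, 14).
Incumbent earns 17 sequentially versus 18 at the Nash outcome: worse off.

worse off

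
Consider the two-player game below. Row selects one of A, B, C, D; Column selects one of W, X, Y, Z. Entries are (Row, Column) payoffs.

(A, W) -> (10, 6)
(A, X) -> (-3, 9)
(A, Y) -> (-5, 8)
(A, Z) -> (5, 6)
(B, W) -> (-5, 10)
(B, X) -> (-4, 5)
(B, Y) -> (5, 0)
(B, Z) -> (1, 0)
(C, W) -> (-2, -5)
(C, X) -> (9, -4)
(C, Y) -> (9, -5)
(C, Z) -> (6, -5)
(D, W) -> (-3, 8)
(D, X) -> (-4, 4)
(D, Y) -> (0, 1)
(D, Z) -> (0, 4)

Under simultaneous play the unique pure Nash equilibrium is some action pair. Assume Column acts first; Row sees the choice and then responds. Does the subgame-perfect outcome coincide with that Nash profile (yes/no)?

Backward induction with Column moving first.
- W: BR = A, leader payoff 6.
- X: BR = C, leader payoff -4.
- Y: BR = C, leader payoff -5.
- Z: BR = C, leader payoff -5.
Maximizing over 6, -4, -5, -5, Column chooses W. Subgame-perfect outcome: (A, W) with payoffs (10, 6).
Under simultaneous play:
Row's best replies: W→A; X→C; Y→C; Z→C.
Column's best replies: A→X; B→W; C→X; D→W.
The unique mutual best reply is (C, X), giving (9, -4).
Sequential outcome (A, W) differs from the Nash profile (C, X).

no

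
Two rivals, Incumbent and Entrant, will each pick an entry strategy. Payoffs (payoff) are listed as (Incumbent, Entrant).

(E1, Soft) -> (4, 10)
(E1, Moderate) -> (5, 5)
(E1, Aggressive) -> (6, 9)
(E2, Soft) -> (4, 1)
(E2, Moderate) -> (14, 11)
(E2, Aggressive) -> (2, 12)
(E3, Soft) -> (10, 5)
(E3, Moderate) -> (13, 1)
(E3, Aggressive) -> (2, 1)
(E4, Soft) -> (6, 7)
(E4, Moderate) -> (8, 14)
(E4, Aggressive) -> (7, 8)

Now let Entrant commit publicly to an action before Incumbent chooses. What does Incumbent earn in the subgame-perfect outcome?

14

Work backward from Incumbent's decision.
- Soft → Incumbent plays E3 (best of 4, 4, 10, 6); Entrant gets 5.
- Moderate → Incumbent plays E2 (best of 5, 14, 13, 8); Entrant gets 11.
- Aggressive → Incumbent plays E4 (best of 6, 2, 2, 7); Entrant gets 8.
Among 5, 11, 8, the best is 11 at Moderate. Subgame-perfect outcome: (E2, Moderate) with payoffs (14, 11).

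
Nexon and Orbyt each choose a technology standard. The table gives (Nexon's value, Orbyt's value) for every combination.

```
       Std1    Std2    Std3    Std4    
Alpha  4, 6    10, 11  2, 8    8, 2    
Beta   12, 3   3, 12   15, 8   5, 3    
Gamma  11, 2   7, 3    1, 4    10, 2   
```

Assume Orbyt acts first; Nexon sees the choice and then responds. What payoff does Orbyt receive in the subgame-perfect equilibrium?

Nexon best-responds to each possible Orbyt move:
- Std1: BR = Beta, leader payoff 3.
- Std2: BR = Alpha, leader payoff 11.
- Std3: BR = Beta, leader payoff 8.
- Std4: BR = Gamma, leader payoff 2.
Maximizing over 3, 11, 8, 2, Orbyt chooses Std2. Subgame-perfect outcome: (Alpha, Std2) with payoffs (10, 11).

11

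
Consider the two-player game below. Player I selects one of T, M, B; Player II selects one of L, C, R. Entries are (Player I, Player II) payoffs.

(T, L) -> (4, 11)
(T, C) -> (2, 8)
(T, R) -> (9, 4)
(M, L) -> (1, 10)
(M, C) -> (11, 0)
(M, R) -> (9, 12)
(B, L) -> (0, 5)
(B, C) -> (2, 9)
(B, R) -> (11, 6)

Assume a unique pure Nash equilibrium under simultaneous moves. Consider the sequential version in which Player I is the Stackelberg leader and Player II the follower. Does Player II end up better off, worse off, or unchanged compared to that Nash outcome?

Backward induction with Player I moving first.
- T: BR = L, leader payoff 4.
- M: BR = R, leader payoff 9.
- B: BR = C, leader payoff 2.
Among 4, 9, 2, the best is 9 at M. Subgame-perfect outcome: (M, R) with payoffs (9, 12).
Now find the simultaneous Nash equilibrium.
Player I's best replies: L→T; C→M; R→B.
Player II's best replies: T→L; M→R; B→C.
Only (T, L) has each player best-responding; Nash payoffs (4, 11).
Player II earns 12 sequentially versus 11 at the Nash outcome: better off.

better off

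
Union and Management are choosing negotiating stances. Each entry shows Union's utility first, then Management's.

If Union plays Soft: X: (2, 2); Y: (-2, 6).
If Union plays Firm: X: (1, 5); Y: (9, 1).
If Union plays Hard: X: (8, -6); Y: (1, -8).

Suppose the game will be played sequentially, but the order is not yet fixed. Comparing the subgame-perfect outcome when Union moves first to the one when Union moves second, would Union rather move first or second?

second

If Union leads: Management's best replies are Soft→Y, Firm→X, Hard→X; Union's induced payoffs -2, 1, 8; outcome (Hard, X), payoffs (8, -6).
If Management leads: Union's best replies are X→Hard, Y→Firm; Management's induced payoffs -6, 1; outcome (Firm, Y), payoffs (9, 1).
Union gets 8 moving first and 9 moving second, so Union prefers to move second.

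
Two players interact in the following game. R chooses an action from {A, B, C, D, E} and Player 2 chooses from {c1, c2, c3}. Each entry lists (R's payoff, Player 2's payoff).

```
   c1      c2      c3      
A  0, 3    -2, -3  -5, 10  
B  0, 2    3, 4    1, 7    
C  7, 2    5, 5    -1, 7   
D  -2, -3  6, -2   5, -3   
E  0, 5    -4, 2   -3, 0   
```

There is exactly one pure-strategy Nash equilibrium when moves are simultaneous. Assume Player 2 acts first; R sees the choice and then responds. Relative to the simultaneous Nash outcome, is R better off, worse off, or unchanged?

Work backward from R's decision.
- c1 → R plays C (best of 0, 0, 7, -2, 0); Player 2 gets 2.
- c2 → R plays D (best of -2, 3, 5, 6, -4); Player 2 gets -2.
- c3 → R plays D (best of -5, 1, -1, 5, -3); Player 2 gets -3.
Maximizing over 2, -2, -3, Player 2 chooses c1. Subgame-perfect outcome: (C, c1) with payoffs (7, 2).
Under simultaneous play:
R's best replies: c1→C; c2→D; c3→D.
Player 2's best replies: A→c3; B→c3; C→c3; D→c2; E→c1.
The unique mutual best reply is (D, c2), giving (6, -2).
R earns 7 sequentially versus 6 at the Nash outcome: better off.

better off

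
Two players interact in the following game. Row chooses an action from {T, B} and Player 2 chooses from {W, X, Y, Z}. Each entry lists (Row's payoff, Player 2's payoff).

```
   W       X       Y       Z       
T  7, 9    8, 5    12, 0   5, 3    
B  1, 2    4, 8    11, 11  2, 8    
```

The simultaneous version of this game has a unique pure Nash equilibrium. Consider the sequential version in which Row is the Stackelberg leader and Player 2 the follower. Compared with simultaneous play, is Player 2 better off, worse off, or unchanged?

better off

Backward induction with Row moving first.
- T: BR = W, leader payoff 7.
- B: BR = Y, leader payoff 11.
Maximizing over 7, 11, Row chooses B. Subgame-perfect outcome: (B, Y) with payoffs (11, 11).
Under simultaneous play:
Row's best replies: W→T; X→T; Y→T; Z→T.
Player 2's best replies: T→W; B→Y.
Only (T, W) has each player best-responding; Nash payoffs (7, 9).
Player 2 earns 11 sequentially versus 9 at the Nash outcome: better off.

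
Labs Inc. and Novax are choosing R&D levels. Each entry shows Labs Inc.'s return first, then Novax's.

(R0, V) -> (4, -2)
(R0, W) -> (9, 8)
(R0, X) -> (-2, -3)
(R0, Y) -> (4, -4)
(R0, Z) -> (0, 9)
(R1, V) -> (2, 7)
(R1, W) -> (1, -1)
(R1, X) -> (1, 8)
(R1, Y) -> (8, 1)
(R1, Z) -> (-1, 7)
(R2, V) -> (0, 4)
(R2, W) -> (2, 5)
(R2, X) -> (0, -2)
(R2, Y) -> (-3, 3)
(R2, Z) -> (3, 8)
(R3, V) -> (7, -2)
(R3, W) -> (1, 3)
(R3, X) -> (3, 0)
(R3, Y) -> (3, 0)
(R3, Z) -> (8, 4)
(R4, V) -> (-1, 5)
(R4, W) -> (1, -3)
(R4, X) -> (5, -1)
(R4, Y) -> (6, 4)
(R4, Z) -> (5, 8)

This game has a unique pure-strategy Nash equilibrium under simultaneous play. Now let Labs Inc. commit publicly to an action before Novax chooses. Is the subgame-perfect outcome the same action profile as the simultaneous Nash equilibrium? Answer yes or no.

Work backward from Novax's decision.
- R0: BR = Z, leader payoff 0.
- R1: BR = X, leader payoff 1.
- R2: BR = Z, leader payoff 3.
- R3: BR = Z, leader payoff 8.
- R4: BR = Z, leader payoff 5.
Labs Inc.'s induced payoffs are 0, 1, 3, 8, 5, so Labs Inc. commits to R3. Subgame-perfect outcome: (R3, Z) with payoffs (8, 4).
Now find the simultaneous Nash equilibrium.
Labs Inc.'s best replies: V→R3; W→R0; X→R4; Y→R1; Z→R3.
Novax's best replies: R0→Z; R1→X; R2→Z; R3→Z; R4→Z.
Only (R3, Z) has each player best-responding; Nash payoffs (8, 4).
Sequential outcome (R3, Z) coincides with the Nash profile (R3, Z).

yes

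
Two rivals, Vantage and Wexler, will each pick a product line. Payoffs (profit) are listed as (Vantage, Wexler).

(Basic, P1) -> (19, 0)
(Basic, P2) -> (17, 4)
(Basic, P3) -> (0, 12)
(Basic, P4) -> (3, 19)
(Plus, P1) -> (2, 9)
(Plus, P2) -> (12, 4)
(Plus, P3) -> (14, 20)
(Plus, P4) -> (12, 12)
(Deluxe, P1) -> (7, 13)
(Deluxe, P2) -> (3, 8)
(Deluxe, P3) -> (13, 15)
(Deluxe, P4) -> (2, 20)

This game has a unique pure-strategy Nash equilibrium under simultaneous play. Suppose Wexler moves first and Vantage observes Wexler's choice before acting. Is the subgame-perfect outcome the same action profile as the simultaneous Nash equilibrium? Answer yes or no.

Solve by backward induction (Wexler leads).
- P1: BR = Basic, leader payoff 0.
- P2: BR = Basic, leader payoff 4.
- P3: BR = Plus, leader payoff 20.
- P4: BR = Plus, leader payoff 12.
Maximizing over 0, 4, 20, 12, Wexler chooses P3. Subgame-perfect outcome: (Plus, P3) with payoffs (14, 20).
Under simultaneous play:
Vantage's best replies: P1→Basic; P2→Basic; P3→Plus; P4→Plus.
Wexler's best replies: Basic→P4; Plus→P3; Deluxe→P4.
Only (Plus, P3) has each player best-responding; Nash payoffs (14, 20).
Sequential outcome (Plus, P3) coincides with the Nash profile (Plus, P3).

yes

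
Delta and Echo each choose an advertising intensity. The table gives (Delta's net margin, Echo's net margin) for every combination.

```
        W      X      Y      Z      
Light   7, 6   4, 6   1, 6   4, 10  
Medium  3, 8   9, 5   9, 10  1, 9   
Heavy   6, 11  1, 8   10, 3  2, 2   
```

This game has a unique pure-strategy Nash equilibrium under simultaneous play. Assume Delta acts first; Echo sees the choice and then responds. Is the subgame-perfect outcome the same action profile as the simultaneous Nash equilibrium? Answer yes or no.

no

Echo best-responds to each possible Delta move:
- Light → Echo plays Z (best of 6, 6, 6, 10); Delta gets 4.
- Medium → Echo plays Y (best of 8, 5, 10, 9); Delta gets 9.
- Heavy → Echo plays W (best of 11, 8, 3, 2); Delta gets 6.
Delta's induced payoffs are 4, 9, 6, so Delta commits to Medium. Subgame-perfect outcome: (Medium, Y) with payoffs (9, 10).
For the simultaneous game, intersect best replies.
Delta's best replies: W→Light; X→Medium; Y→Heavy; Z→Light.
Echo's best replies: Light→Z; Medium→Y; Heavy→W.
The unique mutual best reply is (Light, Z), giving (4, 10).
Sequential outcome (Medium, Y) differs from the Nash profile (Light, Z).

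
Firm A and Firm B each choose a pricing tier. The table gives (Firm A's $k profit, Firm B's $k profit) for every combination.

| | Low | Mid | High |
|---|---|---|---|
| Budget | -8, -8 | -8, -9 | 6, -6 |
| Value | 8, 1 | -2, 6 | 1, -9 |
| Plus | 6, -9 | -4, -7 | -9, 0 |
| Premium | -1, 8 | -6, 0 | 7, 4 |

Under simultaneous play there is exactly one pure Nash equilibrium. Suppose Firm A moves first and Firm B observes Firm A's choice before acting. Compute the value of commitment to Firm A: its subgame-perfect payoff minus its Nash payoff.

Backward induction with Firm A moving first.
- Budget: BR = High, leader payoff 6.
- Value: BR = Mid, leader payoff -2.
- Plus: BR = High, leader payoff -9.
- Premium: BR = Low, leader payoff -1.
Firm A's induced payoffs are 6, -2, -9, -1, so Firm A commits to Budget. Subgame-perfect outcome: (Budget, High) with payoffs (6, -6).
Now find the simultaneous Nash equilibrium.
Firm A's best replies: Low→Value; Mid→Value; High→Premium.
Firm B's best replies: Budget→High; Value→Mid; Plus→High; Premium→Low.
Only (Value, Mid) has each player best-responding; Nash payoffs (-2, 6).
Firm A's commitment gain: 6 − -2 = 8.

8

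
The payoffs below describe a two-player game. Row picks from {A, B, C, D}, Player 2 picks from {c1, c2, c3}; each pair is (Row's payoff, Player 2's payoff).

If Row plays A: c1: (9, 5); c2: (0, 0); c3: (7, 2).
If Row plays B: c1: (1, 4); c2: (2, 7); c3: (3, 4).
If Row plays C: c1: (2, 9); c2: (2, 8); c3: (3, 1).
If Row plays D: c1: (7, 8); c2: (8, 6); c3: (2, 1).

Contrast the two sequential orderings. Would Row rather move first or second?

first

If Row leads: Player 2's best replies are A→c1, B→c2, C→c1, D→c1; Row's induced payoffs 9, 2, 2, 7; outcome (A, c1), payoffs (9, 5).
If Player 2 leads: Row's best replies are c1→A, c2→D, c3→A; Player 2's induced payoffs 5, 6, 2; outcome (D, c2), payoffs (8, 6).
Row gets 9 moving first and 8 moving second, so Row prefers to move first.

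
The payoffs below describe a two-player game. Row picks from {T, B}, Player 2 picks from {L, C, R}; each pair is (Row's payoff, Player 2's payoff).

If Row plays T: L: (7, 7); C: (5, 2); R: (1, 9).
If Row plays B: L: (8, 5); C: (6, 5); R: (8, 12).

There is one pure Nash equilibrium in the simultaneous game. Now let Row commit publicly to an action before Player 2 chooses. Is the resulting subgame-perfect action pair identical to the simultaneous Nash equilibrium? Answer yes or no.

Solve by backward induction (Row leads).
- T: Player 2 compares 7, 2, 9 and picks R; Row would get 1.
- B: Player 2 compares 5, 5, 12 and picks R; Row would get 8.
Maximizing over 1, 8, Row chooses B. Subgame-perfect outcome: (B, R) with payoffs (8, 12).
For the simultaneous game, intersect best replies.
Row's best replies: L→B; C→B; R→B.
Player 2's best replies: T→R; B→R.
The unique mutual best reply is (B, R), giving (8, 12).
Sequential outcome (B, R) coincides with the Nash profile (B, R).

yes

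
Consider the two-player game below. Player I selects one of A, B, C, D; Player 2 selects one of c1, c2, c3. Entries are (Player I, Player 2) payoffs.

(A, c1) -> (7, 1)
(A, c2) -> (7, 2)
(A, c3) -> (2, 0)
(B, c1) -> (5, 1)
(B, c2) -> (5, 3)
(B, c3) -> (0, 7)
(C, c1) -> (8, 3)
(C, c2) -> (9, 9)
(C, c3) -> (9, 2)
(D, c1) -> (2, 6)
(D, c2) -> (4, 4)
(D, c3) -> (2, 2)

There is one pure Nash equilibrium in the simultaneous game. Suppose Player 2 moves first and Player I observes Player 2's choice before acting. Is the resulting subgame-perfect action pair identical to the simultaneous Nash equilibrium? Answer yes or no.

Backward induction with Player 2 moving first.
- c1: Player I compares 7, 5, 8, 2 and picks C; Player 2 would get 3.
- c2: Player I compares 7, 5, 9, 4 and picks C; Player 2 would get 9.
- c3: Player I compares 2, 0, 9, 2 and picks C; Player 2 would get 2.
Among 3, 9, 2, the best is 9 at c2. Subgame-perfect outcome: (C, c2) with payoffs (9, 9).
Under simultaneous play:
Player I's best replies: c1→C; c2→C; c3→C.
Player 2's best replies: A→c2; B→c3; C→c2; D→c1.
Only (C, c2) has each player best-responding; Nash payoffs (9, 9).
Sequential outcome (C, c2) coincides with the Nash profile (C, c2).

yes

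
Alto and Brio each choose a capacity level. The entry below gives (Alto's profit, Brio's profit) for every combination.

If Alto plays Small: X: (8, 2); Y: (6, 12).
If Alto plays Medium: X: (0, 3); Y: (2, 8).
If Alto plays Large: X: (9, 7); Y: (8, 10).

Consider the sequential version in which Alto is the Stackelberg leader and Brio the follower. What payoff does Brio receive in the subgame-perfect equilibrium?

Brio best-responds to each possible Alto move:
- Small → Brio plays Y (best of 2, 12); Alto gets 6.
- Medium → Brio plays Y (best of 3, 8); Alto gets 2.
- Large → Brio plays Y (best of 7, 10); Alto gets 8.
Alto's induced payoffs are 6, 2, 8, so Alto commits to Large. Subgame-perfect outcome: (Large, Y) with payoffs (8, 10).

10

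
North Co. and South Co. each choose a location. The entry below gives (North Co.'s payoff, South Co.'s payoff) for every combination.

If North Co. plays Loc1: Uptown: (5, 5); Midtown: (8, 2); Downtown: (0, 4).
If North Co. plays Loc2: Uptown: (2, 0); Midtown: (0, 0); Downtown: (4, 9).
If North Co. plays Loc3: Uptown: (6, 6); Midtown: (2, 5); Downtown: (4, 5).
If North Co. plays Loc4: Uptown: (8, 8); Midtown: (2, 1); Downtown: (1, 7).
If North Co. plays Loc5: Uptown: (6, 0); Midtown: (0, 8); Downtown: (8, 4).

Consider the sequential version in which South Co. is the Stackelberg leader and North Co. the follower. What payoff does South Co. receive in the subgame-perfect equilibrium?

8

Backward induction with South Co. moving first.
- Uptown: North Co. compares 5, 2, 6, 8, 6 and picks Loc4; South Co. would get 8.
- Midtown: North Co. compares 8, 0, 2, 2, 0 and picks Loc1; South Co. would get 2.
- Downtown: North Co. compares 0, 4, 4, 1, 8 and picks Loc5; South Co. would get 4.
Maximizing over 8, 2, 4, South Co. chooses Uptown. Subgame-perfect outcome: (Loc4, Uptown) with payoffs (8, 8).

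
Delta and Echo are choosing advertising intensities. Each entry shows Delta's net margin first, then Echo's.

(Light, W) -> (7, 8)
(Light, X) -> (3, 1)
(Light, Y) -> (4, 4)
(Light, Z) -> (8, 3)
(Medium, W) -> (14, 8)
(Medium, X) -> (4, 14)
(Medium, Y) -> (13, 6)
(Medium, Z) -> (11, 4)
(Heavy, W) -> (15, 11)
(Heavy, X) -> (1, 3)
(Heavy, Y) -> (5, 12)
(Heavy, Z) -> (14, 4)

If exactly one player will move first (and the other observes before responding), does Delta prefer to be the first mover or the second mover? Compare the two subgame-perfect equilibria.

If Delta leads: Echo's best replies are Light→W, Medium→X, Heavy→Y; Delta's induced payoffs 7, 4, 5; outcome (Light, W), payoffs (7, 8).
If Echo leads: Delta's best replies are W→Heavy, X→Medium, Y→Medium, Z→Heavy; Echo's induced payoffs 11, 14, 6, 4; outcome (Medium, X), payoffs (4, 14).
Delta gets 7 moving first and 4 moving second, so Delta prefers to move first.

first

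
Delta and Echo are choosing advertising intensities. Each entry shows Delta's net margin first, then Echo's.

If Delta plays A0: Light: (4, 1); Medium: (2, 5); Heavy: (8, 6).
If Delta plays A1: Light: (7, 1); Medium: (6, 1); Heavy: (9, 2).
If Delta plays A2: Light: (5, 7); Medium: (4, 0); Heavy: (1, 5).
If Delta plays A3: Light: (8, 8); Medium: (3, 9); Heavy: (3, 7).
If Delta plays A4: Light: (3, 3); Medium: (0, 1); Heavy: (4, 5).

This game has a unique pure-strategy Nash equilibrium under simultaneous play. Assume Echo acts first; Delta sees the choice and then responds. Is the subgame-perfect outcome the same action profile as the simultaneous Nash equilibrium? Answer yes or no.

Work backward from Delta's decision.
- Light: Delta compares 4, 7, 5, 8, 3 and picks A3; Echo would get 8.
- Medium: Delta compares 2, 6, 4, 3, 0 and picks A1; Echo would get 1.
- Heavy: Delta compares 8, 9, 1, 3, 4 and picks A1; Echo would get 2.
Maximizing over 8, 1, 2, Echo chooses Light. Subgame-perfect outcome: (A3, Light) with payoffs (8, 8).
Under simultaneous play:
Delta's best replies: Light→A3; Medium→A1; Heavy→A1.
Echo's best replies: A0→Heavy; A1→Heavy; A2→Light; A3→Medium; A4→Heavy.
Only (A1, Heavy) has each player best-responding; Nash payoffs (9, 2).
Sequential outcome (A3, Light) differs from the Nash profile (A1, Heavy).

no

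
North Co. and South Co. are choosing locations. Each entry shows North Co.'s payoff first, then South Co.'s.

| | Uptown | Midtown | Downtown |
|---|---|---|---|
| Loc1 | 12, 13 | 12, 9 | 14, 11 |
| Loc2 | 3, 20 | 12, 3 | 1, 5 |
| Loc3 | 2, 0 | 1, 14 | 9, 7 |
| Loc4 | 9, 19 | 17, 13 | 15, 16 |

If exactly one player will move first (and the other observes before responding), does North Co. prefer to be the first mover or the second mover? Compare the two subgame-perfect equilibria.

If North Co. leads: South Co.'s best replies are Loc1→Uptown, Loc2→Uptown, Loc3→Midtown, Loc4→Uptown; North Co.'s induced payoffs 12, 3, 1, 9; outcome (Loc1, Uptown), payoffs (12, 13).
If South Co. leads: North Co.'s best replies are Uptown→Loc1, Midtown→Loc4, Downtown→Loc4; South Co.'s induced payoffs 13, 13, 16; outcome (Loc4, Downtown), payoffs (15, 16).
North Co. gets 12 moving first and 15 moving second, so North Co. prefers to move second.

second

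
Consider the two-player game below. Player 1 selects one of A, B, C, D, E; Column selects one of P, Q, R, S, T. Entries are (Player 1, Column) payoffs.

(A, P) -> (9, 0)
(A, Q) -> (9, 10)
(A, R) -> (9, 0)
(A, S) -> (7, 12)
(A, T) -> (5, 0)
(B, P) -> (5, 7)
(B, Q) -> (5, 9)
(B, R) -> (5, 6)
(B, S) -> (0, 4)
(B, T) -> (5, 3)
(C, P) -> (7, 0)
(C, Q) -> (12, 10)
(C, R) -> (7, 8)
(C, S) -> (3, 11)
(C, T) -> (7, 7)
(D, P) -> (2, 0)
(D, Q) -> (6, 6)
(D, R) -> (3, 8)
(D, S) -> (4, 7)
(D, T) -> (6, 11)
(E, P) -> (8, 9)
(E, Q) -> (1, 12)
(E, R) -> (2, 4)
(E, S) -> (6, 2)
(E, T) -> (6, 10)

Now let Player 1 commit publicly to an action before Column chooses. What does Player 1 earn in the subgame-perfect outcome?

Column best-responds to each possible Player 1 move:
- A: BR = S, leader payoff 7.
- B: BR = Q, leader payoff 5.
- C: BR = S, leader payoff 3.
- D: BR = T, leader payoff 6.
- E: BR = Q, leader payoff 1.
Maximizing over 7, 5, 3, 6, 1, Player 1 chooses A. Subgame-perfect outcome: (A, S) with payoffs (7, 12).

7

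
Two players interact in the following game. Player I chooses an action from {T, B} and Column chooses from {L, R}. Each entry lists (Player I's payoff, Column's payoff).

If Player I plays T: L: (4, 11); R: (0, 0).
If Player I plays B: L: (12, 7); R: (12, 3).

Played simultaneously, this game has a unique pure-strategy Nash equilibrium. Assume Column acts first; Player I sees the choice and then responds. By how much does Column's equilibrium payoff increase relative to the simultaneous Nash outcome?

0

Work backward from Player I's decision.
- L: Player I compares 4, 12 and picks B; Column would get 7.
- R: Player I compares 0, 12 and picks B; Column would get 3.
Maximizing over 7, 3, Column chooses L. Subgame-perfect outcome: (B, L) with payoffs (12, 7).
Now find the simultaneous Nash equilibrium.
Player I's best replies: L→B; R→B.
Column's best replies: T→L; B→L.
Only (B, L) has each player best-responding; Nash payoffs (12, 7).
Column's commitment gain: 7 − 7 = 0.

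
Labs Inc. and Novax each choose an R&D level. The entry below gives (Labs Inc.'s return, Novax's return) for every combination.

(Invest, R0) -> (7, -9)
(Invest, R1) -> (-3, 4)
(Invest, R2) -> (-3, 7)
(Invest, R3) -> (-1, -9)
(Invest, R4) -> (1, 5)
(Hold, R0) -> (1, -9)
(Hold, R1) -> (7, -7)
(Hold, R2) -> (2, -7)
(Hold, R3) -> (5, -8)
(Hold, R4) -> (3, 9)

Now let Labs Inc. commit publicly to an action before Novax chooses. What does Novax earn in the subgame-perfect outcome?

9

Backward induction with Labs Inc. moving first.
- Invest → Novax plays R2 (best of -9, 4, 7, -9, 5); Labs Inc. gets -3.
- Hold → Novax plays R4 (best of -9, -7, -7, -8, 9); Labs Inc. gets 3.
Labs Inc.'s induced payoffs are -3, 3, so Labs Inc. commits to Hold. Subgame-perfect outcome: (Hold, R4) with payoffs (3, 9).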